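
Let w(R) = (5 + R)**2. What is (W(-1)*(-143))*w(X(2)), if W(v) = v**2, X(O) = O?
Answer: -7007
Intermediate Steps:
(W(-1)*(-143))*w(X(2)) = ((-1)**2*(-143))*(5 + 2)**2 = (1*(-143))*7**2 = -143*49 = -7007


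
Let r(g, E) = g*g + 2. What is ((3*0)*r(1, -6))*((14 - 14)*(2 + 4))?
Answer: 0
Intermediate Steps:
r(g, E) = 2 + g² (r(g, E) = g² + 2 = 2 + g²)
((3*0)*r(1, -6))*((14 - 14)*(2 + 4)) = ((3*0)*(2 + 1²))*((14 - 14)*(2 + 4)) = (0*(2 + 1))*(0*6) = (0*3)*0 = 0*0 = 0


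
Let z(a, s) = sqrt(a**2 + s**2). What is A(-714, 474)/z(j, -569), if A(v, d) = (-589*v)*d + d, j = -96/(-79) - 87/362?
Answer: 5700704672244*sqrt(264787287835285)/264787287835285 ≈ 3.5033e+5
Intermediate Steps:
j = 27879/28598 (j = -96*(-1/79) - 87*1/362 = 96/79 - 87/362 = 27879/28598 ≈ 0.97486)
A(v, d) = d - 589*d*v (A(v, d) = -589*d*v + d = d - 589*d*v)
A(-714, 474)/z(j, -569) = (474*(1 - 589*(-714)))/(sqrt((27879/28598)**2 + (-569)**2)) = (474*(1 + 420546))/(sqrt(777238641/817845604 + 323761)) = (474*420547)/(sqrt(264787287835285/817845604)) = 199339278/((sqrt(264787287835285)/28598)) = 199339278*(28598*sqrt(264787287835285)/264787287835285) = 5700704672244*sqrt(264787287835285)/264787287835285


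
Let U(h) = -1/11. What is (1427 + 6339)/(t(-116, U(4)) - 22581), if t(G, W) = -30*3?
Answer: -706/2061 ≈ -0.34255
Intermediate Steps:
U(h) = -1/11 (U(h) = -1*1/11 = -1/11)
t(G, W) = -90
(1427 + 6339)/(t(-116, U(4)) - 22581) = (1427 + 6339)/(-90 - 22581) = 7766/(-22671) = 7766*(-1/22671) = -706/2061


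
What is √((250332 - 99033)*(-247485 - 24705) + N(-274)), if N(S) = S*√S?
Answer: √(-41182074810 - 274*I*√274) ≈ 0.e-2 - 2.0293e+5*I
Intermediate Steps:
N(S) = S^(3/2)
√((250332 - 99033)*(-247485 - 24705) + N(-274)) = √((250332 - 99033)*(-247485 - 24705) + (-274)^(3/2)) = √(151299*(-272190) - 274*I*√274) = √(-41182074810 - 274*I*√274)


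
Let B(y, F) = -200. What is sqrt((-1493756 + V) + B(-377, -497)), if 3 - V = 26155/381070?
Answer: I*sqrt(8677736646931022)/76214 ≈ 1222.3*I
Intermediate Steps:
V = 223411/76214 (V = 3 - 26155/381070 = 3 - 1*5231/76214 = 3 - 5231/76214 = 223411/76214 ≈ 2.9314)
sqrt((-1493756 + V) + B(-377, -497)) = sqrt((-1493756 + 223411/76214) - 200) = sqrt(-113844896373/76214 - 200) = sqrt(-113860139173/76214) = I*sqrt(8677736646931022)/76214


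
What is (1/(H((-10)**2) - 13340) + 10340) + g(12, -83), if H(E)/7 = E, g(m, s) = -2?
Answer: 130672319/12640 ≈ 10338.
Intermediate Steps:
H(E) = 7*E
(1/(H((-10)**2) - 13340) + 10340) + g(12, -83) = (1/(7*(-10)**2 - 13340) + 10340) - 2 = (1/(7*100 - 13340) + 10340) - 2 = (1/(700 - 13340) + 10340) - 2 = (1/(-12640) + 10340) - 2 = (-1/12640 + 10340) - 2 = 130697599/12640 - 2 = 130672319/12640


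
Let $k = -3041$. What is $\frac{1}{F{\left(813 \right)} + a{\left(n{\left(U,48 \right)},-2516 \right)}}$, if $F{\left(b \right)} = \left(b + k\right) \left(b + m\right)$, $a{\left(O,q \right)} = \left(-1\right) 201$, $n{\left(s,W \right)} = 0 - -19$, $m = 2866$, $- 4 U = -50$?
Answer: $- \frac{1}{8197013} \approx -1.22 \cdot 10^{-7}$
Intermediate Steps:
$U = \frac{25}{2}$ ($U = \left(- \frac{1}{4}\right) \left(-50\right) = \frac{25}{2} \approx 12.5$)
$n{\left(s,W \right)} = 19$ ($n{\left(s,W \right)} = 0 + 19 = 19$)
$a{\left(O,q \right)} = -201$
$F{\left(b \right)} = \left(-3041 + b\right) \left(2866 + b\right)$ ($F{\left(b \right)} = \left(b - 3041\right) \left(b + 2866\right) = \left(-3041 + b\right) \left(2866 + b\right)$)
$\frac{1}{F{\left(813 \right)} + a{\left(n{\left(U,48 \right)},-2516 \right)}} = \frac{1}{\left(-8715506 + 813^{2} - 142275\right) - 201} = \frac{1}{\left(-8715506 + 660969 - 142275\right) - 201} = \frac{1}{-8196812 - 201} = \frac{1}{-8197013} = - \frac{1}{8197013}$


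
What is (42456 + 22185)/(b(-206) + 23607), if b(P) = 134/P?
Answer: 6658023/2431454 ≈ 2.7383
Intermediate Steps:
(42456 + 22185)/(b(-206) + 23607) = (42456 + 22185)/(134/(-206) + 23607) = 64641/(134*(-1/206) + 23607) = 64641/(-67/103 + 23607) = 64641/(2431454/103) = 64641*(103/2431454) = 6658023/2431454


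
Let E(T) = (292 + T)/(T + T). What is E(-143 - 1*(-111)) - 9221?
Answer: -147601/16 ≈ -9225.1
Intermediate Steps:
E(T) = (292 + T)/(2*T) (E(T) = (292 + T)/((2*T)) = (292 + T)*(1/(2*T)) = (292 + T)/(2*T))
E(-143 - 1*(-111)) - 9221 = (292 + (-143 - 1*(-111)))/(2*(-143 - 1*(-111))) - 9221 = (292 + (-143 + 111))/(2*(-143 + 111)) - 9221 = (½)*(292 - 32)/(-32) - 9221 = (½)*(-1/32)*260 - 9221 = -65/16 - 9221 = -147601/16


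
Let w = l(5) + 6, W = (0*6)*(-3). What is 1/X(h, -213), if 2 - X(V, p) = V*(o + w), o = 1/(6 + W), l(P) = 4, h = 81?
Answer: -2/1643 ≈ -0.0012173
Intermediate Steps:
W = 0 (W = 0*(-3) = 0)
o = 1/6 (o = 1/(6 + 0) = 1/6 ≈ 0.16667)
w = 10 (w = 4 + 6 = 10)
X(V, p) = 2 - 61*V/6 (X(V, p) = 2 - V*(1/6 + 10) = 2 - V*61/6 = 2 - 61*V/6)
1/X(h, -213) = 1/(2 - 61/6*81) = 1/(2 - 1647/2) = 1/(-1643/2) = -2/1643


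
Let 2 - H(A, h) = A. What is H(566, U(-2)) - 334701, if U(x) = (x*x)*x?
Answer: -335265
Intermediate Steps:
U(x) = x³ (U(x) = x²*x = x³)
H(A, h) = 2 - A
H(566, U(-2)) - 334701 = (2 - 1*566) - 334701 = (2 - 566) - 334701 = -564 - 334701 = -335265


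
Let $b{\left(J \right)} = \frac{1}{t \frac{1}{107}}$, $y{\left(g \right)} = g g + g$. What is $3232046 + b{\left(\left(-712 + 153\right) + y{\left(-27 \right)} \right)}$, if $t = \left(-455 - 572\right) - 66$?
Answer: $\frac{3532626171}{1093} \approx 3.232 \cdot 10^{6}$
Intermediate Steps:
$t = -1093$ ($t = -1027 - 66 = -1093$)
$y{\left(g \right)} = g + g^{2}$ ($y{\left(g \right)} = g^{2} + g = g + g^{2}$)
$b{\left(J \right)} = - \frac{107}{1093}$ ($b{\left(J \right)} = \frac{1}{\left(-1093\right) \frac{1}{107}} = \frac{1}{- \frac{1093}{107}} = - \frac{107}{1093}$)
$3232046 + b{\left(\left(-712 + 153\right) + y{\left(-27 \right)} \right)} = 3232046 - \frac{107}{1093} = \frac{3532626171}{1093}$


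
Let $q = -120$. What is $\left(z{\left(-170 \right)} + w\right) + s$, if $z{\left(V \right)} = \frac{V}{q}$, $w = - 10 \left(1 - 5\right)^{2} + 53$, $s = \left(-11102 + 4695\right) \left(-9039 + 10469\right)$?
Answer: $- \frac{109945387}{12} \approx -9.1621 \cdot 10^{6}$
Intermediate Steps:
$s = -9162010$ ($s = \left(-6407\right) 1430 = -9162010$)
$w = -107$ ($w = - 10 \left(-4\right)^{2} + 53 = \left(-10\right) 16 + 53 = -160 + 53 = -107$)
$z{\left(V \right)} = - \frac{V}{120}$ ($z{\left(V \right)} = \frac{V}{-120} = V \left(- \frac{1}{120}\right) = - \frac{V}{120}$)
$\left(z{\left(-170 \right)} + w\right) + s = \left(\left(- \frac{1}{120}\right) \left(-170\right) - 107\right) - 9162010 = \left(\frac{17}{12} - 107\right) - 9162010 = - \frac{1267}{12} - 9162010 = - \frac{109945387}{12}$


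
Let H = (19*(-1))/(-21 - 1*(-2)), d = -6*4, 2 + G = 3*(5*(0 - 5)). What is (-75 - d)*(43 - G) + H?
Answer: -6119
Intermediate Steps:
G = -77 (G = -2 + 3*(5*(0 - 5)) = -2 + 3*(5*(-5)) = -2 + 3*(-25) = -2 - 75 = -77)
d = -24
H = 1 (H = -19/(-21 + 2) = -19/(-19) = -19*(-1/19) = 1)
(-75 - d)*(43 - G) + H = (-75 - 1*(-24))*(43 - 1*(-77)) + 1 = (-75 + 24)*(43 + 77) + 1 = -51*120 + 1 = -6120 + 1 = -6119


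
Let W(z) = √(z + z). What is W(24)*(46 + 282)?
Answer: 1312*√3 ≈ 2272.4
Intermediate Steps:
W(z) = √2*√z (W(z) = √(2*z) = √2*√z)
W(24)*(46 + 282) = (√2*√24)*(46 + 282) = (√2*(2*√6))*328 = (4*√3)*328 = 1312*√3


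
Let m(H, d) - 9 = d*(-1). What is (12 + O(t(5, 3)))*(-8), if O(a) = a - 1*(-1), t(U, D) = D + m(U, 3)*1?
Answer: -176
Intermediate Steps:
m(H, d) = 9 - d (m(H, d) = 9 + d*(-1) = 9 - d)
t(U, D) = 6 + D (t(U, D) = D + (9 - 1*3)*1 = D + (9 - 3)*1 = D + 6*1 = D + 6 = 6 + D)
O(a) = 1 + a (O(a) = a + 1 = 1 + a)
(12 + O(t(5, 3)))*(-8) = (12 + (1 + (6 + 3)))*(-8) = (12 + (1 + 9))*(-8) = (12 + 10)*(-8) = 22*(-8) = -176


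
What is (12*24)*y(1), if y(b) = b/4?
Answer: 72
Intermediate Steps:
y(b) = b/4 (y(b) = b*(¼) = b/4)
(12*24)*y(1) = (12*24)*((¼)*1) = 288*(¼) = 72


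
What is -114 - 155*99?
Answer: -15459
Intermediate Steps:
-114 - 155*99 = -114 - 15345 = -15459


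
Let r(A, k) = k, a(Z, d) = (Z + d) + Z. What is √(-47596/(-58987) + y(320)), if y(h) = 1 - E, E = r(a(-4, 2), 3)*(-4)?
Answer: √48040605449/58987 ≈ 3.7158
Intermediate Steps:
a(Z, d) = d + 2*Z
E = -12 (E = 3*(-4) = -12)
y(h) = 13 (y(h) = 1 - 1*(-12) = 1 + 12 = 13)
√(-47596/(-58987) + y(320)) = √(-47596/(-58987) + 13) = √(-47596*(-1/58987) + 13) = √(47596/58987 + 13) = √(814427/58987) = √48040605449/58987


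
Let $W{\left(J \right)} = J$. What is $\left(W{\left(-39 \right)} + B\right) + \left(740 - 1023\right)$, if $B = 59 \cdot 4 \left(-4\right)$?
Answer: $-1266$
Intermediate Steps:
$B = -944$ ($B = 59 \left(-16\right) = -944$)
$\left(W{\left(-39 \right)} + B\right) + \left(740 - 1023\right) = \left(-39 - 944\right) + \left(740 - 1023\right) = -983 - 283 = -1266$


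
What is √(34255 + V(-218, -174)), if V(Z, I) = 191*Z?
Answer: I*√7383 ≈ 85.924*I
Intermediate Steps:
√(34255 + V(-218, -174)) = √(34255 + 191*(-218)) = √(34255 - 41638) = √(-7383) = I*√7383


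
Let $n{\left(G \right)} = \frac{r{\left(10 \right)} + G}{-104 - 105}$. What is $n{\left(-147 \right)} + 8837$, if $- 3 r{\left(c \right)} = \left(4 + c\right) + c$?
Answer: $\frac{1847088}{209} \approx 8837.7$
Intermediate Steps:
$r{\left(c \right)} = - \frac{4}{3} - \frac{2 c}{3}$ ($r{\left(c \right)} = - \frac{\left(4 + c\right) + c}{3} = - \frac{4 + 2 c}{3} = - \frac{4}{3} - \frac{2 c}{3}$)
$n{\left(G \right)} = \frac{8}{209} - \frac{G}{209}$ ($n{\left(G \right)} = \frac{\left(- \frac{4}{3} - \frac{20}{3}\right) + G}{-104 - 105} = \frac{\left(- \frac{4}{3} - \frac{20}{3}\right) + G}{-209} = \left(-8 + G\right) \left(- \frac{1}{209}\right) = \frac{8}{209} - \frac{G}{209}$)
$n{\left(-147 \right)} + 8837 = \left(\frac{8}{209} - - \frac{147}{209}\right) + 8837 = \left(\frac{8}{209} + \frac{147}{209}\right) + 8837 = \frac{155}{209} + 8837 = \frac{1847088}{209}$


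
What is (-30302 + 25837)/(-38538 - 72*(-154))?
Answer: 893/5490 ≈ 0.16266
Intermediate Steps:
(-30302 + 25837)/(-38538 - 72*(-154)) = -4465/(-38538 + 11088) = -4465/(-27450) = -4465*(-1/27450) = 893/5490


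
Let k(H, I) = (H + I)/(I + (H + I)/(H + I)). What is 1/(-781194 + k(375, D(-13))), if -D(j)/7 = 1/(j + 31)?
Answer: -1/780581 ≈ -1.2811e-6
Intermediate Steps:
D(j) = -7/(31 + j) (D(j) = -7/(j + 31) = -7/(31 + j))
k(H, I) = (H + I)/(1 + I) (k(H, I) = (H + I)/(I + 1) = (H + I)/(1 + I))
1/(-781194 + k(375, D(-13))) = 1/(-781194 + (375 - 7/(31 - 13))/(1 - 7/(31 - 13))) = 1/(-781194 + (375 - 7/18)/(1 - 7/18)) = 1/(-781194 + (6743/18)/(11/18)) = 1/(-781194 + (18/11)*(6743/18)) = 1/(-781194 + 613) = 1/(-780581) = -1/780581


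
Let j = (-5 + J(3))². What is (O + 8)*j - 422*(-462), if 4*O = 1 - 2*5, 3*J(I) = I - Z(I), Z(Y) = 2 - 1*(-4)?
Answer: 195171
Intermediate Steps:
Z(Y) = 6 (Z(Y) = 2 + 4 = 6)
J(I) = -2 + I/3 (J(I) = (I - 1*6)/3 = (I - 6)/3 = (-6 + I)/3 = -2 + I/3)
O = -9/4 (O = (1 - 2*5)/4 = (1 - 10)/4 = (¼)*(-9) = -9/4 ≈ -2.2500)
j = 36 (j = (-5 + (-2 + (⅓)*3))² = (-5 + (-2 + 1))² = (-5 - 1)² = (-6)² = 36)
(O + 8)*j - 422*(-462) = (-9/4 + 8)*36 - 422*(-462) = (23/4)*36 + 194964 = 207 + 194964 = 195171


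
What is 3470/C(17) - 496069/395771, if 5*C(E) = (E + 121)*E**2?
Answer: -6458798504/7892069511 ≈ -0.81839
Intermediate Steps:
C(E) = E**2*(121 + E)/5 (C(E) = ((E + 121)*E**2)/5 = ((121 + E)*E**2)/5 = (E**2*(121 + E))/5 = E**2*(121 + E)/5)
3470/C(17) - 496069/395771 = 3470/(((1/5)*17**2*(121 + 17))) - 496069/395771 = 3470/(((1/5)*289*138)) - 496069*1/395771 = 3470/(39882/5) - 496069/395771 = 3470*(5/39882) - 496069/395771 = 8675/19941 - 496069/395771 = -6458798504/7892069511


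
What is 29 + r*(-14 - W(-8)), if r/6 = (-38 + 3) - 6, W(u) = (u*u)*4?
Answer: 66449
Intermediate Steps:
W(u) = 4*u² (W(u) = u²*4 = 4*u²)
r = -246 (r = 6*((-38 + 3) - 6) = 6*(-35 - 6) = 6*(-41) = -246)
29 + r*(-14 - W(-8)) = 29 - 246*(-14 - 4*(-8)²) = 29 - 246*(-14 - 4*64) = 29 - 246*(-14 - 1*256) = 29 - 246*(-14 - 256) = 29 - 246*(-270) = 29 + 66420 = 66449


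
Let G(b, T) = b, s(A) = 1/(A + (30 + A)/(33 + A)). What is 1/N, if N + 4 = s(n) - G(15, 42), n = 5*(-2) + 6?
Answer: -90/1739 ≈ -0.051754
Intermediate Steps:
n = -4 (n = -10 + 6 = -4)
s(A) = 1/(A + (30 + A)/(33 + A))
N = -1739/90 (N = -4 + ((33 - 4)/(30 + (-4)² + 34*(-4)) - 1*15) = -4 + (29/(30 + 16 - 136) - 15) = -4 + (29/(-90) - 15) = -4 + (-1/90*29 - 15) = -4 + (-29/90 - 15) = -4 - 1379/90 = -1739/90 ≈ -19.322)
1/N = 1/(-1739/90) = -90/1739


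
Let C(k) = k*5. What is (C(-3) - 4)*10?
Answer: -190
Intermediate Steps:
C(k) = 5*k
(C(-3) - 4)*10 = (5*(-3) - 4)*10 = (-15 - 4)*10 = -19*10 = -190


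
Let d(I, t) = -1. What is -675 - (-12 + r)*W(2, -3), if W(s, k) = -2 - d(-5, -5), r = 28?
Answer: -659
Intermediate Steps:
W(s, k) = -1 (W(s, k) = -2 - 1*(-1) = -2 + 1 = -1)
-675 - (-12 + r)*W(2, -3) = -675 - (-12 + 28)*(-1) = -675 - 16*(-1) = -675 - 1*(-16) = -675 + 16 = -659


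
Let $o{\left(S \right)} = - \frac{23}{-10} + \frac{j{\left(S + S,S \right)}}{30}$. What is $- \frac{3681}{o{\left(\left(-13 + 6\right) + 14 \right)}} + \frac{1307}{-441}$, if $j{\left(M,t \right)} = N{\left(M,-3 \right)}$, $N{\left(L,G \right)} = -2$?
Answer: $- \frac{48787199}{29547} \approx -1651.2$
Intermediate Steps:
$j{\left(M,t \right)} = -2$
$o{\left(S \right)} = \frac{67}{30}$ ($o{\left(S \right)} = - \frac{23}{-10} - \frac{2}{30} = \left(-23\right) \left(- \frac{1}{10}\right) - \frac{1}{15} = \frac{23}{10} - \frac{1}{15} = \frac{67}{30}$)
$- \frac{3681}{o{\left(\left(-13 + 6\right) + 14 \right)}} + \frac{1307}{-441} = - \frac{3681}{\frac{67}{30}} + \frac{1307}{-441} = \left(-3681\right) \frac{30}{67} + 1307 \left(- \frac{1}{441}\right) = - \frac{110430}{67} - \frac{1307}{441} = - \frac{48787199}{29547}$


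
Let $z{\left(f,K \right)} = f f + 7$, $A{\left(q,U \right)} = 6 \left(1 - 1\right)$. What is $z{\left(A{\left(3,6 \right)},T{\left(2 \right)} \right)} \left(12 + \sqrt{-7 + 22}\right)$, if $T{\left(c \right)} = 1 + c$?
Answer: $84 + 7 \sqrt{15} \approx 111.11$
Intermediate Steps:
$A{\left(q,U \right)} = 0$ ($A{\left(q,U \right)} = 6 \cdot 0 = 0$)
$z{\left(f,K \right)} = 7 + f^{2}$ ($z{\left(f,K \right)} = f^{2} + 7 = 7 + f^{2}$)
$z{\left(A{\left(3,6 \right)},T{\left(2 \right)} \right)} \left(12 + \sqrt{-7 + 22}\right) = \left(7 + 0^{2}\right) \left(12 + \sqrt{-7 + 22}\right) = \left(7 + 0\right) \left(12 + \sqrt{15}\right) = 7 \left(12 + \sqrt{15}\right) = 84 + 7 \sqrt{15}$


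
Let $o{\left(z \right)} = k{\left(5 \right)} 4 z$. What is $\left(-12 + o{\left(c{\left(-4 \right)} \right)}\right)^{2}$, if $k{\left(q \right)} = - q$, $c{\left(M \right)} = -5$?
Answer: $7744$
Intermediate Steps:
$o{\left(z \right)} = - 20 z$ ($o{\left(z \right)} = \left(-1\right) 5 \cdot 4 z = \left(-5\right) 4 z = - 20 z$)
$\left(-12 + o{\left(c{\left(-4 \right)} \right)}\right)^{2} = \left(-12 - -100\right)^{2} = \left(-12 + 100\right)^{2} = 88^{2} = 7744$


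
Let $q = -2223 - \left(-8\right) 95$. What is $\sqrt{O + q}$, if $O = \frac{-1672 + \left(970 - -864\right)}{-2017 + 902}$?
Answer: $\frac{i \sqrt{1819018805}}{1115} \approx 38.251 i$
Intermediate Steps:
$q = -1463$ ($q = -2223 - -760 = -2223 + 760 = -1463$)
$O = - \frac{162}{1115}$ ($O = \frac{-1672 + \left(970 + 864\right)}{-1115} = \left(-1672 + 1834\right) \left(- \frac{1}{1115}\right) = 162 \left(- \frac{1}{1115}\right) = - \frac{162}{1115} \approx -0.14529$)
$\sqrt{O + q} = \sqrt{- \frac{162}{1115} - 1463} = \sqrt{- \frac{1631407}{1115}} = \frac{i \sqrt{1819018805}}{1115}$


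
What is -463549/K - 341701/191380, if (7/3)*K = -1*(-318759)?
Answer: -135394122931/26144613180 ≈ -5.1787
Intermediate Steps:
K = 136611 (K = 3*(-1*(-318759))/7 = (3/7)*318759 = 136611)
-463549/K - 341701/191380 = -463549/136611 - 341701/191380 = -135394122931/26144613180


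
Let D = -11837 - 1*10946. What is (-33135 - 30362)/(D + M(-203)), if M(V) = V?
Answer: 63497/22986 ≈ 2.7624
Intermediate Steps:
D = -22783 (D = -11837 - 10946 = -22783)
(-33135 - 30362)/(D + M(-203)) = (-33135 - 30362)/(-22783 - 203) = -63497/(-22986) = -63497*(-1/22986) = 63497/22986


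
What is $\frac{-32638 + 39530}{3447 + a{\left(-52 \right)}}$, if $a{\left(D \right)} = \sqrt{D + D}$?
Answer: $\frac{23756724}{11881913} - \frac{13784 i \sqrt{26}}{11881913} \approx 1.9994 - 0.0059153 i$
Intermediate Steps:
$a{\left(D \right)} = \sqrt{2} \sqrt{D}$ ($a{\left(D \right)} = \sqrt{2 D} = \sqrt{2} \sqrt{D}$)
$\frac{-32638 + 39530}{3447 + a{\left(-52 \right)}} = \frac{-32638 + 39530}{3447 + \sqrt{2} \sqrt{-52}} = \frac{6892}{3447 + \sqrt{2} \cdot 2 i \sqrt{13}} = \frac{6892}{3447 + 2 i \sqrt{26}}$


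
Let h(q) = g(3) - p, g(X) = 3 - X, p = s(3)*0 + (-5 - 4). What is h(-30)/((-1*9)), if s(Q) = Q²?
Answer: -1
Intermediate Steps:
p = -9 (p = 3²*0 + (-5 - 4) = 9*0 - 9 = 0 - 9 = -9)
h(q) = 9 (h(q) = (3 - 1*3) - 1*(-9) = (3 - 3) + 9 = 0 + 9 = 9)
h(-30)/((-1*9)) = 9/(-1*9) = 9/(-9) = -⅑*9 = -1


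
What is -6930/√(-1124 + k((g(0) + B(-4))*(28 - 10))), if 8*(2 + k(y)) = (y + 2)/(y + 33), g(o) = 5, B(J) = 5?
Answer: 13860*I*√204322593/959261 ≈ 206.53*I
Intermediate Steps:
k(y) = -2 + (2 + y)/(8*(33 + y)) (k(y) = -2 + ((y + 2)/(y + 33))/8 = -2 + ((2 + y)/(33 + y))/8 = -2 + (2 + y)/(8*(33 + y)))
-6930/√(-1124 + k((g(0) + B(-4))*(28 - 10))) = -6930/√(-1124 + (-526 - 15*(5 + 5)*(28 - 10))/(8*(33 + (5 + 5)*(28 - 10)))) = -6930/√(-1124 + (-526 - 150*18)/(8*(33 + 10*18))) = -6930/√(-1124 + (-526 - 15*180)/(8*(33 + 180))) = -6930/√(-1124 + (⅛)*(-526 - 2700)/213) = -6930/√(-1124 + (⅛)*(1/213)*(-3226)) = -6930/√(-1124 - 1613/852) = -6930*(-2*I*√204322593/959261) = -(-13860)*I*√204322593/959261 = 13860*I*√204322593/959261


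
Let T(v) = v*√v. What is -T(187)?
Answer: -187*√187 ≈ -2557.2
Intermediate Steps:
T(v) = v^(3/2)
-T(187) = -187^(3/2) = -187*√187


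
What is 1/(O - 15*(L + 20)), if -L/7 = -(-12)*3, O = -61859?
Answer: -1/58379 ≈ -1.7129e-5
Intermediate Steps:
L = -252 (L = -(-84)*(-1*3) = -(-84)*(-3) = -7*36 = -252)
1/(O - 15*(L + 20)) = 1/(-61859 - 15*(-252 + 20)) = 1/(-61859 - 15*(-232)) = 1/(-61859 + 3480) = 1/(-58379) = -1/58379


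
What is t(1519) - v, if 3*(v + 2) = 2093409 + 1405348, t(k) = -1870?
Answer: -3504361/3 ≈ -1.1681e+6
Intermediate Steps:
v = 3498751/3 (v = -2 + (2093409 + 1405348)/3 = -2 + (⅓)*3498757 = -2 + 3498757/3 = 3498751/3 ≈ 1.1663e+6)
t(1519) - v = -1870 - 1*3498751/3 = -1870 - 3498751/3 = -3504361/3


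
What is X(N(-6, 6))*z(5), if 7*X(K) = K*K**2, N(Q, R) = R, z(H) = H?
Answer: 1080/7 ≈ 154.29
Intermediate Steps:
X(K) = K**3/7 (X(K) = (K*K**2)/7 = K**3/7)
X(N(-6, 6))*z(5) = ((1/7)*6**3)*5 = ((1/7)*216)*5 = (216/7)*5 = 1080/7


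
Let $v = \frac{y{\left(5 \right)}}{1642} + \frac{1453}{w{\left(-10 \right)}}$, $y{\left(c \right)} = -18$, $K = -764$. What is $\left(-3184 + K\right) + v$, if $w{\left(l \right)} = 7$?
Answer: $- \frac{21496306}{5747} \approx -3740.4$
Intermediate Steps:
$v = \frac{1192850}{5747}$ ($v = - \frac{18}{1642} + \frac{1453}{7} = \left(-18\right) \frac{1}{1642} + 1453 \cdot \frac{1}{7} = - \frac{9}{821} + \frac{1453}{7} = \frac{1192850}{5747} \approx 207.56$)
$\left(-3184 + K\right) + v = \left(-3184 - 764\right) + \frac{1192850}{5747} = -3948 + \frac{1192850}{5747} = - \frac{21496306}{5747}$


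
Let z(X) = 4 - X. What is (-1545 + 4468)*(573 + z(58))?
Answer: 1517037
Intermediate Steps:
(-1545 + 4468)*(573 + z(58)) = (-1545 + 4468)*(573 + (4 - 1*58)) = 2923*(573 + (4 - 58)) = 2923*(573 - 54) = 2923*519 = 1517037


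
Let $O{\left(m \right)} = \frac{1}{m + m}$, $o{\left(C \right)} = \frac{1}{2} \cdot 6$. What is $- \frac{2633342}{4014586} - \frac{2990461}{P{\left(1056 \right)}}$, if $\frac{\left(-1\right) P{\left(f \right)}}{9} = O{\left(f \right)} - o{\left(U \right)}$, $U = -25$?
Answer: $- \frac{4225947951511747}{38148603465} \approx -1.1078 \cdot 10^{5}$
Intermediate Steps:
$o{\left(C \right)} = 3$ ($o{\left(C \right)} = \frac{1}{2} \cdot 6 = 3$)
$O{\left(m \right)} = \frac{1}{2 m}$
$P{\left(f \right)} = 27 - \frac{9}{2 f}$ ($P{\left(f \right)} = - 9 \left(\frac{1}{2 f} - 3\right) = - 9 \left(-3 + \frac{1}{2 f}\right) = 27 - \frac{9}{2 f}$)
$- \frac{2633342}{4014586} - \frac{2990461}{P{\left(1056 \right)}} = - \frac{2633342}{4014586} - \frac{2990461}{27 - \frac{9}{2 \cdot 1056}} = \left(-2633342\right) \frac{1}{4014586} - \frac{2990461}{27 - \frac{3}{704}} = - \frac{1316671}{2007293} - \frac{2990461}{27 - \frac{3}{704}} = - \frac{1316671}{2007293} - \frac{2990461}{\frac{19005}{704}} = - \frac{1316671}{2007293} - \frac{2105284544}{19005} = - \frac{4225947951511747}{38148603465}$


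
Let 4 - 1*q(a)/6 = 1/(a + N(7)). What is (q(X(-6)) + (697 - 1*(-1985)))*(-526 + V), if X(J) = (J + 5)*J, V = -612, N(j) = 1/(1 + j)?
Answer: -150837348/49 ≈ -3.0783e+6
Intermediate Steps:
X(J) = J*(5 + J) (X(J) = (5 + J)*J = J*(5 + J))
q(a) = 24 - 6/(⅛ + a) (q(a) = 24 - 6/(a + 1/(1 + 7)) = 24 - 6/(a + 1/8) = 24 - 6/(a + ⅛) = 24 - 6/(⅛ + a))
(q(X(-6)) + (697 - 1*(-1985)))*(-526 + V) = (24*(-1 + 8*(-6*(5 - 6)))/(1 + 8*(-6*(5 - 6))) + (697 - 1*(-1985)))*(-526 - 612) = (24*(-1 + 8*(-6*(-1)))/(1 + 8*(-6*(-1))) + (697 + 1985))*(-1138) = (24*(-1 + 8*6)/(1 + 8*6) + 2682)*(-1138) = (24*(-1 + 48)/(1 + 48) + 2682)*(-1138) = (24*47/49 + 2682)*(-1138) = (24*(1/49)*47 + 2682)*(-1138) = (1128/49 + 2682)*(-1138) = (132546/49)*(-1138) = -150837348/49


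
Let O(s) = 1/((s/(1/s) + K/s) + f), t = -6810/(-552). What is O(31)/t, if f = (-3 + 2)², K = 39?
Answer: 2852/33892235 ≈ 8.4149e-5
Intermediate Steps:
t = 1135/92 (t = -6810*(-1/552) = 1135/92 ≈ 12.337)
f = 1 (f = (-1)² = 1)
O(s) = 1/(1 + s² + 39/s) (O(s) = 1/((s/(1/s) + 39/s) + 1) = 1/((s*s + 39/s) + 1) = 1/((s² + 39/s) + 1) = 1/(1 + s² + 39/s))
O(31)/t = (31/(39 + 31 + 31³))/(1135/92) = (31/(39 + 31 + 29791))*(92/1135) = (31/29861)*(92/1135) = 2852/33892235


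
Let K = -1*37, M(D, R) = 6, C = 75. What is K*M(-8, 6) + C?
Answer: -147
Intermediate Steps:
K = -37
K*M(-8, 6) + C = -37*6 + 75 = -222 + 75 = -147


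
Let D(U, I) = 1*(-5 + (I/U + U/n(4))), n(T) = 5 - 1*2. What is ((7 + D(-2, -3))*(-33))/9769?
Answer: -187/19538 ≈ -0.0095711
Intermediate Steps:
n(T) = 3 (n(T) = 5 - 2 = 3)
D(U, I) = -5 + U/3 + I/U (D(U, I) = 1*(-5 + (I/U + U/3)) = 1*(-5 + (U/3 + I/U)) = 1*(-5 + U/3 + I/U) = -5 + U/3 + I/U)
((7 + D(-2, -3))*(-33))/9769 = ((7 + (-5 + (1/3)*(-2) - 3/(-2)))*(-33))/9769 = ((7 + (-5 - 2/3 - 3*(-1/2)))*(-33))*(1/9769) = ((7 + (-5 - 2/3 + 3/2))*(-33))*(1/9769) = ((7 - 25/6)*(-33))*(1/9769) = ((17/6)*(-33))*(1/9769) = -187/2*1/9769 = -187/19538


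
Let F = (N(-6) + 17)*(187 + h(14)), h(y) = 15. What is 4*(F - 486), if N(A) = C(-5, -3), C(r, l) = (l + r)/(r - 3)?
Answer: 12600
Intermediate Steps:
C(r, l) = (l + r)/(-3 + r)
N(A) = 1 (N(A) = (-3 - 5)/(-3 - 5) = -8/(-8) = -1/8*(-8) = 1)
F = 3636 (F = (1 + 17)*(187 + 15) = 18*202 = 3636)
4*(F - 486) = 4*(3636 - 486) = 4*3150 = 12600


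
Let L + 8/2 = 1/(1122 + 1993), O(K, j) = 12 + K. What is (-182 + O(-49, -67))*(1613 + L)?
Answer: -1097635884/3115 ≈ -3.5237e+5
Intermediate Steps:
L = -12459/3115 (L = -4 + 1/(1122 + 1993) = -4 + 1/3115 = -12459/3115 ≈ -3.9997)
(-182 + O(-49, -67))*(1613 + L) = (-182 + (12 - 49))*(1613 - 12459/3115) = (-182 - 37)*(5012036/3115) = -219*5012036/3115 = -1097635884/3115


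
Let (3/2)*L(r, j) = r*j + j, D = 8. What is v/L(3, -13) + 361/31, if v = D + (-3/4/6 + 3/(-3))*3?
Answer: 296911/25792 ≈ 11.512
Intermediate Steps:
v = 37/8 (v = 8 + (-3/4/6 + 3/(-3))*3 = 8 + (-3*1/4*(1/6) + 3*(-1/3))*3 = 8 + (-3/4*1/6 - 1)*3 = 8 + (-1/8 - 1)*3 = 8 - 9/8*3 = 8 - 27/8 = 37/8 ≈ 4.6250)
L(r, j) = 2*j/3 + 2*j*r/3 (L(r, j) = 2*(r*j + j)/3 = 2*(j*r + j)/3 = 2*(j + j*r)/3 = 2*j/3 + 2*j*r/3)
v/L(3, -13) + 361/31 = 37/(8*(((2/3)*(-13)*(1 + 3)))) + 361/31 = 37/(8*(((2/3)*(-13)*4))) + 361*(1/31) = 37/(8*(-104/3)) + 361/31 = (37/8)*(-3/104) + 361/31 = -111/832 + 361/31 = 296911/25792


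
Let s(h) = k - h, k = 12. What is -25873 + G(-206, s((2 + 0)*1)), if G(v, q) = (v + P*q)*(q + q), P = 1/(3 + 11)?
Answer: -209851/7 ≈ -29979.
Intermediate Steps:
P = 1/14 ≈ 0.071429
s(h) = 12 - h
G(v, q) = 2*q*(v + q/14) (G(v, q) = (v + q/14)*(q + q) = (v + q/14)*(2*q) = 2*q*(v + q/14))
-25873 + G(-206, s((2 + 0)*1)) = -25873 + (12 - (2 + 0))*((12 - (2 + 0)) + 14*(-206))/7 = -25873 + (12 - 2)*((12 - 2) - 2884)/7 = -25873 + (⅐)*10*(10 - 2884) = -25873 + (⅐)*10*(-2874) = -25873 - 28740/7 = -209851/7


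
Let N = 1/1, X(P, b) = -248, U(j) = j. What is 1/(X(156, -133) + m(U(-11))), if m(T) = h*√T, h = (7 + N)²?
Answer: -31/13320 - I*√11/1665 ≈ -0.0023273 - 0.001992*I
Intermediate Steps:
N = 1
h = 64 (h = (7 + 1)² = 8² = 64)
m(T) = 64*√T
1/(X(156, -133) + m(U(-11))) = 1/(-248 + 64*√(-11)) = 1/(-248 + 64*(I*√11)) = 1/(-248 + 64*I*√11)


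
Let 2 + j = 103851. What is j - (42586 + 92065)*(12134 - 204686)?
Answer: 25927423201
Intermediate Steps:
j = 103849 (j = -2 + 103851 = 103849)
j - (42586 + 92065)*(12134 - 204686) = 103849 - (42586 + 92065)*(12134 - 204686) = 103849 - 134651*(-192552) = 103849 - 1*(-25927319352) = 103849 + 25927319352 = 25927423201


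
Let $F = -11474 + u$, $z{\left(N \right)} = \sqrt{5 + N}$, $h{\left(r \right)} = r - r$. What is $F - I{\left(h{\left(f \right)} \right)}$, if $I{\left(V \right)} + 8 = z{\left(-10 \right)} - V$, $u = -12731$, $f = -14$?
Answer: $-24197 - i \sqrt{5} \approx -24197.0 - 2.2361 i$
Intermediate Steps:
$h{\left(r \right)} = 0$
$F = -24205$ ($F = -11474 - 12731 = -24205$)
$I{\left(V \right)} = -8 - V + i \sqrt{5}$ ($I{\left(V \right)} = -8 - \left(V - \sqrt{5 - 10}\right) = -8 - \left(V - i \sqrt{5}\right) = -8 - V + i \sqrt{5}$)
$F - I{\left(h{\left(f \right)} \right)} = -24205 - \left(-8 - 0 + i \sqrt{5}\right) = -24205 - \left(-8 + 0 + i \sqrt{5}\right) = -24205 - \left(-8 + i \sqrt{5}\right) = -24205 + \left(8 - i \sqrt{5}\right) = -24197 - i \sqrt{5}$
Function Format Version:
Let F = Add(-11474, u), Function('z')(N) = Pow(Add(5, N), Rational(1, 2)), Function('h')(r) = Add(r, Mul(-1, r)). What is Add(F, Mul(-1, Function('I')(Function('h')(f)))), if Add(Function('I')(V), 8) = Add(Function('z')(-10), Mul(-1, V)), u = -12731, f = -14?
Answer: Add(-24197, Mul(-1, I, Pow(5, Rational(1, 2)))) ≈ Add(-24197., Mul(-2.2361, I))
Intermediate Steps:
Function('h')(r) = 0
F = -24205 (F = Add(-11474, -12731) = -24205)
Function('I')(V) = Add(-8, Mul(-1, V), Mul(I, Pow(5, Rational(1, 2)))) (Function('I')(V) = Add(-8, Add(Pow(Add(5, -10), Rational(1, 2)), Mul(-1, V))) = Add(-8, Add(Pow(-5, Rational(1, 2)), Mul(-1, V))) = Add(-8, Add(Mul(I, Pow(5, Rational(1, 2))), Mul(-1, V))) = Add(-8, Add(Mul(-1, V), Mul(I, Pow(5, Rational(1, 2))))) = Add(-8, Mul(-1, V), Mul(I, Pow(5, Rational(1, 2)))))
Add(F, Mul(-1, Function('I')(Function('h')(f)))) = Add(-24205, Mul(-1, Add(-8, Mul(-1, 0), Mul(I, Pow(5, Rational(1, 2)))))) = Add(-24205, Mul(-1, Add(-8, 0, Mul(I, Pow(5, Rational(1, 2)))))) = Add(-24205, Mul(-1, Add(-8, Mul(I, Pow(5, Rational(1, 2)))))) = Add(-24205, Add(8, Mul(-1, I, Pow(5, Rational(1, 2))))) = Add(-24197, Mul(-1, I, Pow(5, Rational(1, 2))))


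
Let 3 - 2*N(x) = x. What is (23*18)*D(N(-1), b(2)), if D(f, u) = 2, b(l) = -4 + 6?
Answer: 828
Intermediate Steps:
N(x) = 3/2 - x/2
b(l) = 2
(23*18)*D(N(-1), b(2)) = (23*18)*2 = 414*2 = 828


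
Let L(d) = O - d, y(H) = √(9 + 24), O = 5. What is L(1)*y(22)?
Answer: 4*√33 ≈ 22.978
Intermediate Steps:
y(H) = √33
L(d) = 5 - d
L(1)*y(22) = (5 - 1*1)*√33 = (5 - 1)*√33 = 4*√33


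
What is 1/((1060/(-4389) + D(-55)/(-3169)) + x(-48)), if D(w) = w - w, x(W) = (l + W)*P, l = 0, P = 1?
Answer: -4389/211732 ≈ -0.020729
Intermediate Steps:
x(W) = W (x(W) = (0 + W)*1 = W*1 = W)
D(w) = 0
1/((1060/(-4389) + D(-55)/(-3169)) + x(-48)) = 1/((1060/(-4389) + 0/(-3169)) - 48) = 1/((1060*(-1/4389) + 0*(-1/3169)) - 48) = 1/((-1060/4389 + 0) - 48) = 1/(-1060/4389 - 48) = 1/(-211732/4389) = -4389/211732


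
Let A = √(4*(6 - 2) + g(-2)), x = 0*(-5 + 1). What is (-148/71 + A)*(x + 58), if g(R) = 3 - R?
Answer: -8584/71 + 58*√21 ≈ 144.89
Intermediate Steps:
x = 0 (x = 0*(-4) = 0)
A = √21 (A = √(4*(6 - 2) + (3 - 1*(-2))) = √(4*4 + (3 + 2)) = √(16 + 5) = √21 ≈ 4.5826)
(-148/71 + A)*(x + 58) = (-148/71 + √21)*(0 + 58) = (-148*1/71 + √21)*58 = (-148/71 + √21)*58 = -8584/71 + 58*√21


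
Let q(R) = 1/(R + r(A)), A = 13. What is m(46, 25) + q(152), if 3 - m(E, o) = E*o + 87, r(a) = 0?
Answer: -187567/152 ≈ -1234.0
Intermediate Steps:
q(R) = 1/R (q(R) = 1/(R + 0) = 1/R)
m(E, o) = -84 - E*o (m(E, o) = 3 - (E*o + 87) = 3 - (87 + E*o) = 3 + (-87 - E*o) = -84 - E*o)
m(46, 25) + q(152) = (-84 - 1*46*25) + 1/152 = (-84 - 1150) + 1/152 = -1234 + 1/152 = -187567/152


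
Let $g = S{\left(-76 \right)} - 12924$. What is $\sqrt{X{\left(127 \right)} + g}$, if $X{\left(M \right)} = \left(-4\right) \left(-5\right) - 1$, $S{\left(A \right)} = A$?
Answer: $i \sqrt{12981} \approx 113.93 i$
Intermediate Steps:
$X{\left(M \right)} = 19$ ($X{\left(M \right)} = 20 - 1 = 19$)
$g = -13000$ ($g = -76 - 12924 = -13000$)
$\sqrt{X{\left(127 \right)} + g} = \sqrt{19 - 13000} = \sqrt{-12981} = i \sqrt{12981}$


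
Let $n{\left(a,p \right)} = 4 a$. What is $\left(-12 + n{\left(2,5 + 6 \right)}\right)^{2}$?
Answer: $16$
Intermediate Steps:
$\left(-12 + n{\left(2,5 + 6 \right)}\right)^{2} = \left(-12 + 4 \cdot 2\right)^{2} = \left(-12 + 8\right)^{2} = \left(-4\right)^{2} = 16$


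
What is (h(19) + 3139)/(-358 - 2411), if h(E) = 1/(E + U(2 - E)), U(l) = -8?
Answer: -11510/10153 ≈ -1.1337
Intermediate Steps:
h(E) = 1/(-8 + E) (h(E) = 1/(E - 8) = 1/(-8 + E))
(h(19) + 3139)/(-358 - 2411) = (1/(-8 + 19) + 3139)/(-358 - 2411) = (1/11 + 3139)/(-2769) = (1/11 + 3139)*(-1/2769) = (34530/11)*(-1/2769) = -11510/10153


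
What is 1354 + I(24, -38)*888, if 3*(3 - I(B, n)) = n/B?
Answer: 13460/3 ≈ 4486.7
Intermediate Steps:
I(B, n) = 3 - n/(3*B)
1354 + I(24, -38)*888 = 1354 + (3 - ⅓*(-38)/24)*888 = 1354 + (3 - ⅓*(-38)*1/24)*888 = 1354 + (3 + 19/36)*888 = 1354 + (127/36)*888 = 1354 + 9398/3 = 13460/3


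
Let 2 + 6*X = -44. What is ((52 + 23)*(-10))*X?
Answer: 5750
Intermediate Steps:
X = -23/3 (X = -⅓ + (⅙)*(-44) = -⅓ - 22/3 = -23/3 ≈ -7.6667)
((52 + 23)*(-10))*X = ((52 + 23)*(-10))*(-23/3) = (75*(-10))*(-23/3) = -750*(-23/3) = 5750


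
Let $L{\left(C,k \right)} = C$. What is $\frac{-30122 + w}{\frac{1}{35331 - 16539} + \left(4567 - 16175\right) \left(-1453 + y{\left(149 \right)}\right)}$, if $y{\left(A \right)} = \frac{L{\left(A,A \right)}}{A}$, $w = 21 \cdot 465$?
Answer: $- \frac{382548744}{316735702273} \approx -0.0012078$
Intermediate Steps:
$w = 9765$
$y{\left(A \right)} = 1$ ($y{\left(A \right)} = \frac{A}{A} = 1$)
$\frac{-30122 + w}{\frac{1}{35331 - 16539} + \left(4567 - 16175\right) \left(-1453 + y{\left(149 \right)}\right)} = \frac{-30122 + 9765}{\frac{1}{35331 - 16539} + \left(4567 - 16175\right) \left(-1453 + 1\right)} = - \frac{20357}{\frac{1}{18792} - -16854816} = - \frac{20357}{\frac{1}{18792} + 16854816} = - \frac{20357}{\frac{316735702273}{18792}} = \left(-20357\right) \frac{18792}{316735702273} = - \frac{382548744}{316735702273}$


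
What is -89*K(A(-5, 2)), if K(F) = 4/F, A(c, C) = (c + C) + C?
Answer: 356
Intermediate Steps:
A(c, C) = c + 2*C (A(c, C) = (C + c) + C = c + 2*C)
-89*K(A(-5, 2)) = -356/(-5 + 2*2) = -356/(-5 + 4) = -356/(-1) = -356*(-1) = -89*(-4) = 356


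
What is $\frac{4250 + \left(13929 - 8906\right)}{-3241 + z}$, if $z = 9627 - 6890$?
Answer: $- \frac{3091}{168} \approx -18.399$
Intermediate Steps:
$z = 2737$ ($z = 9627 - 6890 = 2737$)
$\frac{4250 + \left(13929 - 8906\right)}{-3241 + z} = \frac{4250 + \left(13929 - 8906\right)}{-3241 + 2737} = \frac{4250 + 5023}{-504} = 9273 \left(- \frac{1}{504}\right) = - \frac{3091}{168}$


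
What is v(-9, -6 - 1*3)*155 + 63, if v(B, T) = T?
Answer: -1332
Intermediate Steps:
v(-9, -6 - 1*3)*155 + 63 = (-6 - 1*3)*155 + 63 = (-6 - 3)*155 + 63 = -9*155 + 63 = -1395 + 63 = -1332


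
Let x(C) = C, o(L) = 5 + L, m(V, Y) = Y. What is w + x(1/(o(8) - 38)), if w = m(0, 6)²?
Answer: 899/25 ≈ 35.960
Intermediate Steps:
w = 36 (w = 6² = 36)
w + x(1/(o(8) - 38)) = 36 + 1/((5 + 8) - 38) = 36 + 1/(13 - 38) = 36 + 1/(-25) = 36 - 1/25 = 899/25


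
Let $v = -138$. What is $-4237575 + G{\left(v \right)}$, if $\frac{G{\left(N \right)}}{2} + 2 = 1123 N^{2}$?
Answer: $38535245$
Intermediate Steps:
$G{\left(N \right)} = -4 + 2246 N^{2}$ ($G{\left(N \right)} = -4 + 2 \cdot 1123 N^{2} = -4 + 2246 N^{2}$)
$-4237575 + G{\left(v \right)} = -4237575 - \left(4 - 2246 \left(-138\right)^{2}\right) = -4237575 + \left(-4 + 2246 \cdot 19044\right) = -4237575 + \left(-4 + 42772824\right) = -4237575 + 42772820 = 38535245$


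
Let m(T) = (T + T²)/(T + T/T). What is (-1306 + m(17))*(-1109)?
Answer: 1429501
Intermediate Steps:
m(T) = (T + T²)/(1 + T) (m(T) = (T + T²)/(T + 1) = (T + T²)/(1 + T))
(-1306 + m(17))*(-1109) = (-1306 + 17)*(-1109) = -1289*(-1109) = 1429501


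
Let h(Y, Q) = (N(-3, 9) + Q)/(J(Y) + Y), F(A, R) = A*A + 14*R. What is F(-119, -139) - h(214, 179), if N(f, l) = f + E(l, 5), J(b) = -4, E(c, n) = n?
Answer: 2564969/210 ≈ 12214.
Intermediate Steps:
N(f, l) = 5 + f (N(f, l) = f + 5 = 5 + f)
F(A, R) = A² + 14*R
h(Y, Q) = (2 + Q)/(-4 + Y) (h(Y, Q) = ((5 - 3) + Q)/(-4 + Y) = (2 + Q)/(-4 + Y))
F(-119, -139) - h(214, 179) = ((-119)² + 14*(-139)) - (2 + 179)/(-4 + 214) = (14161 - 1946) - 181/210 = 12215 - 181/210 = 2564969/210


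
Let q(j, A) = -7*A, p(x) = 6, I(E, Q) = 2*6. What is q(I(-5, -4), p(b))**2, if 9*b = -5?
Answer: 1764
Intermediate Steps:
I(E, Q) = 12
b = -5/9 (b = (1/9)*(-5) = -5/9 ≈ -0.55556)
q(I(-5, -4), p(b))**2 = (-7*6)**2 = (-42)**2 = 1764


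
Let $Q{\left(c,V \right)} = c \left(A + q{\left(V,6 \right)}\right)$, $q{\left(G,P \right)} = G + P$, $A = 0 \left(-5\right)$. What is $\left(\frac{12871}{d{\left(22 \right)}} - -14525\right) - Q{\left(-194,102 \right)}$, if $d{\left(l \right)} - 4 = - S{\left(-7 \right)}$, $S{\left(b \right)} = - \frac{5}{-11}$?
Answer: $\frac{1525184}{39} \approx 39107.0$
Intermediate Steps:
$S{\left(b \right)} = \frac{5}{11}$ ($S{\left(b \right)} = \left(-5\right) \left(- \frac{1}{11}\right) = \frac{5}{11}$)
$A = 0$
$d{\left(l \right)} = \frac{39}{11}$ ($d{\left(l \right)} = 4 - \frac{5}{11} = \frac{39}{11}$)
$Q{\left(c,V \right)} = c \left(6 + V\right)$ ($Q{\left(c,V \right)} = c \left(0 + \left(V + 6\right)\right) = c \left(0 + \left(6 + V\right)\right) = c \left(6 + V\right)$)
$\left(\frac{12871}{d{\left(22 \right)}} - -14525\right) - Q{\left(-194,102 \right)} = \left(\frac{12871}{\frac{39}{11}} - -14525\right) - - 194 \left(6 + 102\right) = \left(12871 \cdot \frac{11}{39} + 14525\right) - \left(-194\right) 108 = \left(\frac{141581}{39} + 14525\right) - -20952 = \frac{708056}{39} + 20952 = \frac{1525184}{39}$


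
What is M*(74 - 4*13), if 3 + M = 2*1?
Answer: -22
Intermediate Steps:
M = -1 (M = -3 + 2*1 = -3 + 2 = -1)
M*(74 - 4*13) = -(74 - 4*13) = -(74 - 52) = -1*22 = -22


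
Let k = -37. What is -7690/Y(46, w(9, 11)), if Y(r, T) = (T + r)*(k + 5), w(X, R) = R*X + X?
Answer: 3845/2464 ≈ 1.5605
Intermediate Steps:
w(X, R) = X + R*X
Y(r, T) = -32*T - 32*r (Y(r, T) = (T + r)*(-37 + 5) = (T + r)*(-32) = -32*T - 32*r)
-7690/Y(46, w(9, 11)) = -7690/(-288*(1 + 11) - 32*46) = -7690/(-288*12 - 1472) = -7690/(-32*108 - 1472) = -7690/(-3456 - 1472) = -7690/(-4928) = -7690*(-1/4928) = 3845/2464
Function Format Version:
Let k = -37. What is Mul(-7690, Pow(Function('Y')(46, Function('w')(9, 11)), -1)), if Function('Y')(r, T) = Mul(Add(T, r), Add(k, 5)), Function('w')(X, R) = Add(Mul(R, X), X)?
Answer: Rational(3845, 2464) ≈ 1.5605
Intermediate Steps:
Function('w')(X, R) = Add(X, Mul(R, X))
Function('Y')(r, T) = Add(Mul(-32, T), Mul(-32, r)) (Function('Y')(r, T) = Mul(Add(T, r), Add(-37, 5)) = Mul(Add(T, r), -32) = Add(Mul(-32, T), Mul(-32, r)))
Mul(-7690, Pow(Function('Y')(46, Function('w')(9, 11)), -1)) = Mul(-7690, Pow(Add(Mul(-32, Mul(9, Add(1, 11))), Mul(-32, 46)), -1)) = Mul(-7690, Pow(Add(Mul(-32, Mul(9, 12)), -1472), -1)) = Mul(-7690, Pow(Add(Mul(-32, 108), -1472), -1)) = Mul(-7690, Pow(Add(-3456, -1472), -1)) = Mul(-7690, Pow(-4928, -1)) = Mul(-7690, Rational(-1, 4928)) = Rational(3845, 2464)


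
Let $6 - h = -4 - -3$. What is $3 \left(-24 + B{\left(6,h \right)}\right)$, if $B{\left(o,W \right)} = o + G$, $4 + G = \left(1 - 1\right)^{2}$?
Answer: $-66$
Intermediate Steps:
$h = 7$ ($h = 6 - \left(-4 - -3\right) = 6 - \left(-4 + 3\right) = 6 - -1 = 6 + 1 = 7$)
$G = -4$ ($G = -4 + \left(1 - 1\right)^{2} = -4 + 0^{2} = -4 + 0 = -4$)
$B{\left(o,W \right)} = -4 + o$ ($B{\left(o,W \right)} = o - 4 = -4 + o$)
$3 \left(-24 + B{\left(6,h \right)}\right) = 3 \left(-24 + \left(-4 + 6\right)\right) = 3 \left(-24 + 2\right) = 3 \left(-22\right) = -66$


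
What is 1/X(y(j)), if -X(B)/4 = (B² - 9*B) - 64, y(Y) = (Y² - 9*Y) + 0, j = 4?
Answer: -1/2064 ≈ -0.00048450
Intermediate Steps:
y(Y) = Y² - 9*Y
X(B) = 256 - 4*B² + 36*B (X(B) = -4*((B² - 9*B) - 64) = -4*(-64 + B² - 9*B) = 256 - 4*B² + 36*B)
1/X(y(j)) = 1/(256 - 4*16*(-9 + 4)² + 36*(4*(-9 + 4))) = 1/(256 - 4*(4*(-5))² + 36*(4*(-5))) = 1/(256 - 4*(-20)² + 36*(-20)) = 1/(256 - 4*400 - 720) = 1/(256 - 1600 - 720) = 1/(-2064) = -1/2064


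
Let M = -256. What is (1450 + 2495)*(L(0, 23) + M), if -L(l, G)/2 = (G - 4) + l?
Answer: -1159830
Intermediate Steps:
L(l, G) = 8 - 2*G - 2*l (L(l, G) = -2*((G - 4) + l) = -2*((-4 + G) + l) = -2*(-4 + G + l) = 8 - 2*G - 2*l)
(1450 + 2495)*(L(0, 23) + M) = (1450 + 2495)*((8 - 2*23 - 2*0) - 256) = 3945*((8 - 46 + 0) - 256) = 3945*(-38 - 256) = 3945*(-294) = -1159830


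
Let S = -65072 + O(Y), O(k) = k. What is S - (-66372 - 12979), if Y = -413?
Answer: 13866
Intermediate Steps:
S = -65485 (S = -65072 - 413 = -65485)
S - (-66372 - 12979) = -65485 - (-66372 - 12979) = -65485 - 1*(-79351) = -65485 + 79351 = 13866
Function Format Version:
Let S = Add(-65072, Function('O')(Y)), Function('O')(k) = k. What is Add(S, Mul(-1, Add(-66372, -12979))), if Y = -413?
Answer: 13866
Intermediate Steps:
S = -65485 (S = Add(-65072, -413) = -65485)
Add(S, Mul(-1, Add(-66372, -12979))) = Add(-65485, Mul(-1, Add(-66372, -12979))) = Add(-65485, Mul(-1, -79351)) = Add(-65485, 79351) = 13866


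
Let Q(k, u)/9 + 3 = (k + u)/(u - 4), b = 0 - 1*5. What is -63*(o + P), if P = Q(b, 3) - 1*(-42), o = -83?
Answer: 3150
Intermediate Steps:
b = -5 (b = 0 - 5 = -5)
Q(k, u) = -27 + 9*(k + u)/(-4 + u) (Q(k, u) = -27 + 9*((k + u)/(u - 4)) = -27 + 9*((k + u)/(-4 + u)) = -27 + 9*(k + u)/(-4 + u))
P = 33 (P = 9*(12 - 5 - 2*3)/(-4 + 3) - 1*(-42) = 9*(12 - 5 - 6)/(-1) + 42 = 9*(-1)*1 + 42 = -9 + 42 = 33)
-63*(o + P) = -63*(-83 + 33) = -63*(-50) = 3150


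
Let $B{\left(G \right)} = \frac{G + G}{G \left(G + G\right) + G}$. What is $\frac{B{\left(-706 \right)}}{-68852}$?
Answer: $\frac{1}{48575086} \approx 2.0587 \cdot 10^{-8}$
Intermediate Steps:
$B{\left(G \right)} = \frac{2 G}{G + 2 G^{2}}$ ($B{\left(G \right)} = \frac{2 G}{G 2 G + G} = \frac{2 G}{2 G^{2} + G} = \frac{2 G}{G + 2 G^{2}}$)
$\frac{B{\left(-706 \right)}}{-68852} = \frac{2 \frac{1}{1 + 2 \left(-706\right)}}{-68852} = \frac{2}{1 - 1412} \left(- \frac{1}{68852}\right) = \frac{2}{-1411} \left(- \frac{1}{68852}\right) = 2 \left(- \frac{1}{1411}\right) \left(- \frac{1}{68852}\right) = \left(- \frac{2}{1411}\right) \left(- \frac{1}{68852}\right) = \frac{1}{48575086}$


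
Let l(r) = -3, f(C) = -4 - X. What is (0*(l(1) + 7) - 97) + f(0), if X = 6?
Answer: -107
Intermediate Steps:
f(C) = -10 (f(C) = -4 - 1*6 = -4 - 6 = -10)
(0*(l(1) + 7) - 97) + f(0) = (0*(-3 + 7) - 97) - 10 = (0*4 - 97) - 10 = (0 - 97) - 10 = -97 - 10 = -107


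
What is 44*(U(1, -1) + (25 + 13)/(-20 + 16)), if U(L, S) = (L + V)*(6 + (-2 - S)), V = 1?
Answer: 22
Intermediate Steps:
U(L, S) = (1 + L)*(4 - S) (U(L, S) = (L + 1)*(6 + (-2 - S)) = (1 + L)*(4 - S))
44*(U(1, -1) + (25 + 13)/(-20 + 16)) = 44*((4 - 1*(-1) + 4*1 - 1*1*(-1)) + (25 + 13)/(-20 + 16)) = 44*((4 + 1 + 4 + 1) + 38/(-4)) = 44*(10 + 38*(-¼)) = 44*(10 - 19/2) = 44*(½) = 22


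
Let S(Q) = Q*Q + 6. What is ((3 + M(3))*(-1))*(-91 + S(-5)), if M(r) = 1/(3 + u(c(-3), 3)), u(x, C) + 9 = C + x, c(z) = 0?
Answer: 160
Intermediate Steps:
u(x, C) = -9 + C + x (u(x, C) = -9 + (C + x) = -9 + C + x)
M(r) = -1/3 (M(r) = 1/(3 + (-9 + 3 + 0)) = 1/(3 - 6) = 1/(-3) = -1/3)
S(Q) = 6 + Q**2 (S(Q) = Q**2 + 6 = 6 + Q**2)
((3 + M(3))*(-1))*(-91 + S(-5)) = ((3 - 1/3)*(-1))*(-91 + (6 + (-5)**2)) = ((8/3)*(-1))*(-91 + (6 + 25)) = -8*(-91 + 31)/3 = -8/3*(-60) = 160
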